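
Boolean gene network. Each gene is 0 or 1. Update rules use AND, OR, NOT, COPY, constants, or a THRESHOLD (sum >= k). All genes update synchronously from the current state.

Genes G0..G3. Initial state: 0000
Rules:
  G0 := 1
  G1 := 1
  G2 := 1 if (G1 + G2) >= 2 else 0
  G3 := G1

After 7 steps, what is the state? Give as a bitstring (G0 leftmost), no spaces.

Step 1: G0=1(const) G1=1(const) G2=(0+0>=2)=0 G3=G1=0 -> 1100
Step 2: G0=1(const) G1=1(const) G2=(1+0>=2)=0 G3=G1=1 -> 1101
Step 3: G0=1(const) G1=1(const) G2=(1+0>=2)=0 G3=G1=1 -> 1101
Step 4: G0=1(const) G1=1(const) G2=(1+0>=2)=0 G3=G1=1 -> 1101
Step 5: G0=1(const) G1=1(const) G2=(1+0>=2)=0 G3=G1=1 -> 1101
Step 6: G0=1(const) G1=1(const) G2=(1+0>=2)=0 G3=G1=1 -> 1101
Step 7: G0=1(const) G1=1(const) G2=(1+0>=2)=0 G3=G1=1 -> 1101

1101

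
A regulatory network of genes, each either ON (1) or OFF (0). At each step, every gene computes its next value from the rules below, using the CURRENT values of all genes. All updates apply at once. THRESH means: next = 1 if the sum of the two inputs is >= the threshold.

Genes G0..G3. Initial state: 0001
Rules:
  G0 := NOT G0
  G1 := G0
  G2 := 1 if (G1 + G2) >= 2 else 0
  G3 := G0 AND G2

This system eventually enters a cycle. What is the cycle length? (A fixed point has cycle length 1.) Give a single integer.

Step 0: 0001
Step 1: G0=NOT G0=NOT 0=1 G1=G0=0 G2=(0+0>=2)=0 G3=G0&G2=0&0=0 -> 1000
Step 2: G0=NOT G0=NOT 1=0 G1=G0=1 G2=(0+0>=2)=0 G3=G0&G2=1&0=0 -> 0100
Step 3: G0=NOT G0=NOT 0=1 G1=G0=0 G2=(1+0>=2)=0 G3=G0&G2=0&0=0 -> 1000
State from step 3 equals state from step 1 -> cycle length 2

Answer: 2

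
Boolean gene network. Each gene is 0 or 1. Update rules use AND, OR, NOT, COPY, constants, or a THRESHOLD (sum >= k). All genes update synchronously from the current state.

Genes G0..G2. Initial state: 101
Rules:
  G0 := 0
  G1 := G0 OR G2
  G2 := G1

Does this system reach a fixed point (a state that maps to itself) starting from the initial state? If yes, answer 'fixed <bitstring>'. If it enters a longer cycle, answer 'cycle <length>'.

Answer: cycle 2

Derivation:
Step 0: 101
Step 1: G0=0(const) G1=G0|G2=1|1=1 G2=G1=0 -> 010
Step 2: G0=0(const) G1=G0|G2=0|0=0 G2=G1=1 -> 001
Step 3: G0=0(const) G1=G0|G2=0|1=1 G2=G1=0 -> 010
Cycle of length 2 starting at step 1 -> no fixed point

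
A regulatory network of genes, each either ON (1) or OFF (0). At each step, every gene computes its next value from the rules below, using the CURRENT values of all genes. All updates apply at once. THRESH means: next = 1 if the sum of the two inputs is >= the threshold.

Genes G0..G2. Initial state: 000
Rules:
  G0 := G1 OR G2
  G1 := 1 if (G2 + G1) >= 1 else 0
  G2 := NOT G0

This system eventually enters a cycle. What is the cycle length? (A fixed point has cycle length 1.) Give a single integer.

Step 0: 000
Step 1: G0=G1|G2=0|0=0 G1=(0+0>=1)=0 G2=NOT G0=NOT 0=1 -> 001
Step 2: G0=G1|G2=0|1=1 G1=(1+0>=1)=1 G2=NOT G0=NOT 0=1 -> 111
Step 3: G0=G1|G2=1|1=1 G1=(1+1>=1)=1 G2=NOT G0=NOT 1=0 -> 110
Step 4: G0=G1|G2=1|0=1 G1=(0+1>=1)=1 G2=NOT G0=NOT 1=0 -> 110
State from step 4 equals state from step 3 -> cycle length 1

Answer: 1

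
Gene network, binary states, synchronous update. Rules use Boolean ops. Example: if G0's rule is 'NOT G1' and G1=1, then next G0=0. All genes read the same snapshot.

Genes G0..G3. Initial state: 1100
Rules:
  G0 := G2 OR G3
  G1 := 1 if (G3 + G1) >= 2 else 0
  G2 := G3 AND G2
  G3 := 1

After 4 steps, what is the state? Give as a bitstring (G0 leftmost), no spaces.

Step 1: G0=G2|G3=0|0=0 G1=(0+1>=2)=0 G2=G3&G2=0&0=0 G3=1(const) -> 0001
Step 2: G0=G2|G3=0|1=1 G1=(1+0>=2)=0 G2=G3&G2=1&0=0 G3=1(const) -> 1001
Step 3: G0=G2|G3=0|1=1 G1=(1+0>=2)=0 G2=G3&G2=1&0=0 G3=1(const) -> 1001
Step 4: G0=G2|G3=0|1=1 G1=(1+0>=2)=0 G2=G3&G2=1&0=0 G3=1(const) -> 1001

1001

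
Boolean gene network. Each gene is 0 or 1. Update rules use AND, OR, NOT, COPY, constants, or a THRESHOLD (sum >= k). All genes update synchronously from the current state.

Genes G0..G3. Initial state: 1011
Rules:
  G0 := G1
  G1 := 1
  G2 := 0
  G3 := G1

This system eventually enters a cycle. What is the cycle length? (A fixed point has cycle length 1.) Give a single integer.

Step 0: 1011
Step 1: G0=G1=0 G1=1(const) G2=0(const) G3=G1=0 -> 0100
Step 2: G0=G1=1 G1=1(const) G2=0(const) G3=G1=1 -> 1101
Step 3: G0=G1=1 G1=1(const) G2=0(const) G3=G1=1 -> 1101
State from step 3 equals state from step 2 -> cycle length 1

Answer: 1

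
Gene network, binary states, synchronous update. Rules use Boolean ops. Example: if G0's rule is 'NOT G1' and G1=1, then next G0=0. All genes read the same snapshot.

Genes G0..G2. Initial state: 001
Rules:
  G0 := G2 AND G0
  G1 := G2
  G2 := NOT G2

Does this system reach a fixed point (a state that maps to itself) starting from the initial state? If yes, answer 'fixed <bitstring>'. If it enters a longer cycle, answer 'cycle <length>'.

Answer: cycle 2

Derivation:
Step 0: 001
Step 1: G0=G2&G0=1&0=0 G1=G2=1 G2=NOT G2=NOT 1=0 -> 010
Step 2: G0=G2&G0=0&0=0 G1=G2=0 G2=NOT G2=NOT 0=1 -> 001
Cycle of length 2 starting at step 0 -> no fixed point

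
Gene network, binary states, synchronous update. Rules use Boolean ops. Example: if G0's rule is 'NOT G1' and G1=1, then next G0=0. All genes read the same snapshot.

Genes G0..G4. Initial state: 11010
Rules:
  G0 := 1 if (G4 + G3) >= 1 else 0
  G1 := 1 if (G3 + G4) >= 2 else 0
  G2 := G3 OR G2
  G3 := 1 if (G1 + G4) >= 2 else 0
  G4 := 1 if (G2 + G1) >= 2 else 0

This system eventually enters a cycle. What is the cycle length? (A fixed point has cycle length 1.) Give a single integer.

Answer: 1

Derivation:
Step 0: 11010
Step 1: G0=(0+1>=1)=1 G1=(1+0>=2)=0 G2=G3|G2=1|0=1 G3=(1+0>=2)=0 G4=(0+1>=2)=0 -> 10100
Step 2: G0=(0+0>=1)=0 G1=(0+0>=2)=0 G2=G3|G2=0|1=1 G3=(0+0>=2)=0 G4=(1+0>=2)=0 -> 00100
Step 3: G0=(0+0>=1)=0 G1=(0+0>=2)=0 G2=G3|G2=0|1=1 G3=(0+0>=2)=0 G4=(1+0>=2)=0 -> 00100
State from step 3 equals state from step 2 -> cycle length 1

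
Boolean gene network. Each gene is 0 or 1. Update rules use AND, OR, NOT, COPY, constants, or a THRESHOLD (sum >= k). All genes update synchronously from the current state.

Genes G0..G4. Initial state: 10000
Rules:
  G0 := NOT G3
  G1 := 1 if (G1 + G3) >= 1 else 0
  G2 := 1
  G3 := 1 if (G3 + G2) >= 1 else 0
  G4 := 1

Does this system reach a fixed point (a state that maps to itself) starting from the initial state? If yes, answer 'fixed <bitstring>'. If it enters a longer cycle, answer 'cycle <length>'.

Answer: fixed 01111

Derivation:
Step 0: 10000
Step 1: G0=NOT G3=NOT 0=1 G1=(0+0>=1)=0 G2=1(const) G3=(0+0>=1)=0 G4=1(const) -> 10101
Step 2: G0=NOT G3=NOT 0=1 G1=(0+0>=1)=0 G2=1(const) G3=(0+1>=1)=1 G4=1(const) -> 10111
Step 3: G0=NOT G3=NOT 1=0 G1=(0+1>=1)=1 G2=1(const) G3=(1+1>=1)=1 G4=1(const) -> 01111
Step 4: G0=NOT G3=NOT 1=0 G1=(1+1>=1)=1 G2=1(const) G3=(1+1>=1)=1 G4=1(const) -> 01111
Fixed point reached at step 3: 01111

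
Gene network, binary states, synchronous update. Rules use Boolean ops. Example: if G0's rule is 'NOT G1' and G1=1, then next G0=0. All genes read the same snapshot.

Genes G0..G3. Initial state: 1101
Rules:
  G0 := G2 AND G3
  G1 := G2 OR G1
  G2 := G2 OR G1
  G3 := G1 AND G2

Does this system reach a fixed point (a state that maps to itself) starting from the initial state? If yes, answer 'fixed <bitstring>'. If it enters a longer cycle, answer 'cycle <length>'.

Step 0: 1101
Step 1: G0=G2&G3=0&1=0 G1=G2|G1=0|1=1 G2=G2|G1=0|1=1 G3=G1&G2=1&0=0 -> 0110
Step 2: G0=G2&G3=1&0=0 G1=G2|G1=1|1=1 G2=G2|G1=1|1=1 G3=G1&G2=1&1=1 -> 0111
Step 3: G0=G2&G3=1&1=1 G1=G2|G1=1|1=1 G2=G2|G1=1|1=1 G3=G1&G2=1&1=1 -> 1111
Step 4: G0=G2&G3=1&1=1 G1=G2|G1=1|1=1 G2=G2|G1=1|1=1 G3=G1&G2=1&1=1 -> 1111
Fixed point reached at step 3: 1111

Answer: fixed 1111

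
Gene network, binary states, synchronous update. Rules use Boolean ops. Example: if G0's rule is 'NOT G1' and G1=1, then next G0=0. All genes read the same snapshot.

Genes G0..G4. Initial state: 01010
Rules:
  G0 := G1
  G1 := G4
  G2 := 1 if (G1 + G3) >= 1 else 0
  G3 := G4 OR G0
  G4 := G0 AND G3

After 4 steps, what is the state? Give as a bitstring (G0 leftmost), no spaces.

Step 1: G0=G1=1 G1=G4=0 G2=(1+1>=1)=1 G3=G4|G0=0|0=0 G4=G0&G3=0&1=0 -> 10100
Step 2: G0=G1=0 G1=G4=0 G2=(0+0>=1)=0 G3=G4|G0=0|1=1 G4=G0&G3=1&0=0 -> 00010
Step 3: G0=G1=0 G1=G4=0 G2=(0+1>=1)=1 G3=G4|G0=0|0=0 G4=G0&G3=0&1=0 -> 00100
Step 4: G0=G1=0 G1=G4=0 G2=(0+0>=1)=0 G3=G4|G0=0|0=0 G4=G0&G3=0&0=0 -> 00000

00000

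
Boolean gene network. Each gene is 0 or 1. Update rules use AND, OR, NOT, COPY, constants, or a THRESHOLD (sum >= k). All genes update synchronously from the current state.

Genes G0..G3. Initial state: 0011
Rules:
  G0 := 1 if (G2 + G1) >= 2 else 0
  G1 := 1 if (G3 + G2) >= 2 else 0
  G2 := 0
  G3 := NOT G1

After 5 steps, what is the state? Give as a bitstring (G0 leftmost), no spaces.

Step 1: G0=(1+0>=2)=0 G1=(1+1>=2)=1 G2=0(const) G3=NOT G1=NOT 0=1 -> 0101
Step 2: G0=(0+1>=2)=0 G1=(1+0>=2)=0 G2=0(const) G3=NOT G1=NOT 1=0 -> 0000
Step 3: G0=(0+0>=2)=0 G1=(0+0>=2)=0 G2=0(const) G3=NOT G1=NOT 0=1 -> 0001
Step 4: G0=(0+0>=2)=0 G1=(1+0>=2)=0 G2=0(const) G3=NOT G1=NOT 0=1 -> 0001
Step 5: G0=(0+0>=2)=0 G1=(1+0>=2)=0 G2=0(const) G3=NOT G1=NOT 0=1 -> 0001

0001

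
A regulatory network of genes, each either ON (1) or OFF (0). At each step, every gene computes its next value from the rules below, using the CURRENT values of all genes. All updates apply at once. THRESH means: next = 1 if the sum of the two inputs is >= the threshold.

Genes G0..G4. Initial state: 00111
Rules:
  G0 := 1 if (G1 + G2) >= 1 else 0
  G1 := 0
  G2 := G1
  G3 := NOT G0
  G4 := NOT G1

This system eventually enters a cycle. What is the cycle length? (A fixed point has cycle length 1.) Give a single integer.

Answer: 1

Derivation:
Step 0: 00111
Step 1: G0=(0+1>=1)=1 G1=0(const) G2=G1=0 G3=NOT G0=NOT 0=1 G4=NOT G1=NOT 0=1 -> 10011
Step 2: G0=(0+0>=1)=0 G1=0(const) G2=G1=0 G3=NOT G0=NOT 1=0 G4=NOT G1=NOT 0=1 -> 00001
Step 3: G0=(0+0>=1)=0 G1=0(const) G2=G1=0 G3=NOT G0=NOT 0=1 G4=NOT G1=NOT 0=1 -> 00011
Step 4: G0=(0+0>=1)=0 G1=0(const) G2=G1=0 G3=NOT G0=NOT 0=1 G4=NOT G1=NOT 0=1 -> 00011
State from step 4 equals state from step 3 -> cycle length 1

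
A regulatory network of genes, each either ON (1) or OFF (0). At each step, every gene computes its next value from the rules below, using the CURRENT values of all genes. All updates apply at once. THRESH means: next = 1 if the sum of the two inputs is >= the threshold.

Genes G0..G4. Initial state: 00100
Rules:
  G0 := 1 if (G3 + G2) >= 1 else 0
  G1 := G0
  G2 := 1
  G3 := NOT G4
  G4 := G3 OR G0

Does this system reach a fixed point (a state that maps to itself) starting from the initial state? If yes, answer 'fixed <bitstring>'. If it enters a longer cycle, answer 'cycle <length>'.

Step 0: 00100
Step 1: G0=(0+1>=1)=1 G1=G0=0 G2=1(const) G3=NOT G4=NOT 0=1 G4=G3|G0=0|0=0 -> 10110
Step 2: G0=(1+1>=1)=1 G1=G0=1 G2=1(const) G3=NOT G4=NOT 0=1 G4=G3|G0=1|1=1 -> 11111
Step 3: G0=(1+1>=1)=1 G1=G0=1 G2=1(const) G3=NOT G4=NOT 1=0 G4=G3|G0=1|1=1 -> 11101
Step 4: G0=(0+1>=1)=1 G1=G0=1 G2=1(const) G3=NOT G4=NOT 1=0 G4=G3|G0=0|1=1 -> 11101
Fixed point reached at step 3: 11101

Answer: fixed 11101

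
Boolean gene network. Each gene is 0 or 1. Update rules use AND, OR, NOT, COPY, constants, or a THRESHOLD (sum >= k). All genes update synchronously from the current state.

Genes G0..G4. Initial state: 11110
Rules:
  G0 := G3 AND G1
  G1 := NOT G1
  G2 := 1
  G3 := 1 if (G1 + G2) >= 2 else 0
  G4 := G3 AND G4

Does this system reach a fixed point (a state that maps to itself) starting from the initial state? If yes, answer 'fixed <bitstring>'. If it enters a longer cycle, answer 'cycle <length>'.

Step 0: 11110
Step 1: G0=G3&G1=1&1=1 G1=NOT G1=NOT 1=0 G2=1(const) G3=(1+1>=2)=1 G4=G3&G4=1&0=0 -> 10110
Step 2: G0=G3&G1=1&0=0 G1=NOT G1=NOT 0=1 G2=1(const) G3=(0+1>=2)=0 G4=G3&G4=1&0=0 -> 01100
Step 3: G0=G3&G1=0&1=0 G1=NOT G1=NOT 1=0 G2=1(const) G3=(1+1>=2)=1 G4=G3&G4=0&0=0 -> 00110
Step 4: G0=G3&G1=1&0=0 G1=NOT G1=NOT 0=1 G2=1(const) G3=(0+1>=2)=0 G4=G3&G4=1&0=0 -> 01100
Cycle of length 2 starting at step 2 -> no fixed point

Answer: cycle 2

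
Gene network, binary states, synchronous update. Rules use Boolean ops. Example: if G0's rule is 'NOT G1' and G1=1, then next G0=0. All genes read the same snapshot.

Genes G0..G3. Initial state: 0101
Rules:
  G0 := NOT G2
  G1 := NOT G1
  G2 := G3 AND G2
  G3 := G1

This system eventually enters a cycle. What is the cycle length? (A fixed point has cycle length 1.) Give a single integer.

Step 0: 0101
Step 1: G0=NOT G2=NOT 0=1 G1=NOT G1=NOT 1=0 G2=G3&G2=1&0=0 G3=G1=1 -> 1001
Step 2: G0=NOT G2=NOT 0=1 G1=NOT G1=NOT 0=1 G2=G3&G2=1&0=0 G3=G1=0 -> 1100
Step 3: G0=NOT G2=NOT 0=1 G1=NOT G1=NOT 1=0 G2=G3&G2=0&0=0 G3=G1=1 -> 1001
State from step 3 equals state from step 1 -> cycle length 2

Answer: 2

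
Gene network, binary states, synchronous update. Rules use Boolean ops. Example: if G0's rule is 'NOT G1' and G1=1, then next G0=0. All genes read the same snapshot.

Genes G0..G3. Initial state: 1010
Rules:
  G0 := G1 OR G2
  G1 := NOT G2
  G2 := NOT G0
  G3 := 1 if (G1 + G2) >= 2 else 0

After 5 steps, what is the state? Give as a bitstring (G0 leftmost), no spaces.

Step 1: G0=G1|G2=0|1=1 G1=NOT G2=NOT 1=0 G2=NOT G0=NOT 1=0 G3=(0+1>=2)=0 -> 1000
Step 2: G0=G1|G2=0|0=0 G1=NOT G2=NOT 0=1 G2=NOT G0=NOT 1=0 G3=(0+0>=2)=0 -> 0100
Step 3: G0=G1|G2=1|0=1 G1=NOT G2=NOT 0=1 G2=NOT G0=NOT 0=1 G3=(1+0>=2)=0 -> 1110
Step 4: G0=G1|G2=1|1=1 G1=NOT G2=NOT 1=0 G2=NOT G0=NOT 1=0 G3=(1+1>=2)=1 -> 1001
Step 5: G0=G1|G2=0|0=0 G1=NOT G2=NOT 0=1 G2=NOT G0=NOT 1=0 G3=(0+0>=2)=0 -> 0100

0100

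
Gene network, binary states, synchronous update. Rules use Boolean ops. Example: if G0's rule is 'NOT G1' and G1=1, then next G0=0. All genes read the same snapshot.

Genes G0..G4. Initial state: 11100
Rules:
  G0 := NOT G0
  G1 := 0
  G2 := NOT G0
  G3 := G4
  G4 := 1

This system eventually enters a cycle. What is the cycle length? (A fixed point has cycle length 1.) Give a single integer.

Step 0: 11100
Step 1: G0=NOT G0=NOT 1=0 G1=0(const) G2=NOT G0=NOT 1=0 G3=G4=0 G4=1(const) -> 00001
Step 2: G0=NOT G0=NOT 0=1 G1=0(const) G2=NOT G0=NOT 0=1 G3=G4=1 G4=1(const) -> 10111
Step 3: G0=NOT G0=NOT 1=0 G1=0(const) G2=NOT G0=NOT 1=0 G3=G4=1 G4=1(const) -> 00011
Step 4: G0=NOT G0=NOT 0=1 G1=0(const) G2=NOT G0=NOT 0=1 G3=G4=1 G4=1(const) -> 10111
State from step 4 equals state from step 2 -> cycle length 2

Answer: 2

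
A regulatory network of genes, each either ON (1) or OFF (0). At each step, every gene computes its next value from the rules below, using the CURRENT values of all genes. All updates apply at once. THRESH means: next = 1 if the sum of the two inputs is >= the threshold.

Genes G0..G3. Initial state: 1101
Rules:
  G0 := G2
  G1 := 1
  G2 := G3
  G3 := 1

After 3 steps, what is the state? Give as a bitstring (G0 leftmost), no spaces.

Step 1: G0=G2=0 G1=1(const) G2=G3=1 G3=1(const) -> 0111
Step 2: G0=G2=1 G1=1(const) G2=G3=1 G3=1(const) -> 1111
Step 3: G0=G2=1 G1=1(const) G2=G3=1 G3=1(const) -> 1111

1111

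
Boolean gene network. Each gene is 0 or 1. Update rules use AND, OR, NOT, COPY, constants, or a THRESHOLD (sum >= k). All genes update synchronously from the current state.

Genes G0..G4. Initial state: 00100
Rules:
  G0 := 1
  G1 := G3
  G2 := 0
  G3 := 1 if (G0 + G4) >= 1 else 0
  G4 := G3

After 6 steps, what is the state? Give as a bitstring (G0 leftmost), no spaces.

Step 1: G0=1(const) G1=G3=0 G2=0(const) G3=(0+0>=1)=0 G4=G3=0 -> 10000
Step 2: G0=1(const) G1=G3=0 G2=0(const) G3=(1+0>=1)=1 G4=G3=0 -> 10010
Step 3: G0=1(const) G1=G3=1 G2=0(const) G3=(1+0>=1)=1 G4=G3=1 -> 11011
Step 4: G0=1(const) G1=G3=1 G2=0(const) G3=(1+1>=1)=1 G4=G3=1 -> 11011
Step 5: G0=1(const) G1=G3=1 G2=0(const) G3=(1+1>=1)=1 G4=G3=1 -> 11011
Step 6: G0=1(const) G1=G3=1 G2=0(const) G3=(1+1>=1)=1 G4=G3=1 -> 11011

11011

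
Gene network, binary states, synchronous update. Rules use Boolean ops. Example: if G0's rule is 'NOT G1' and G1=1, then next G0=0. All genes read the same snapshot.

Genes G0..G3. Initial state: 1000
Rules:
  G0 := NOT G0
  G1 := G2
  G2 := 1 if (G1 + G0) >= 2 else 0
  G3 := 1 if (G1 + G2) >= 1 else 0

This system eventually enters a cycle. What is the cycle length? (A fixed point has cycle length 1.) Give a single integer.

Answer: 2

Derivation:
Step 0: 1000
Step 1: G0=NOT G0=NOT 1=0 G1=G2=0 G2=(0+1>=2)=0 G3=(0+0>=1)=0 -> 0000
Step 2: G0=NOT G0=NOT 0=1 G1=G2=0 G2=(0+0>=2)=0 G3=(0+0>=1)=0 -> 1000
State from step 2 equals state from step 0 -> cycle length 2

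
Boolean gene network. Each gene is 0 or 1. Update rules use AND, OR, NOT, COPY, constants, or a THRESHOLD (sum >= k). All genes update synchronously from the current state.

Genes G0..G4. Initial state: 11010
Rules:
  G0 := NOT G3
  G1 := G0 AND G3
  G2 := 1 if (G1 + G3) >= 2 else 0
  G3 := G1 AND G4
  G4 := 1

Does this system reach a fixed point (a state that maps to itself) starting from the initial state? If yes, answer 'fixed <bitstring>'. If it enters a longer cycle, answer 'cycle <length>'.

Answer: cycle 2

Derivation:
Step 0: 11010
Step 1: G0=NOT G3=NOT 1=0 G1=G0&G3=1&1=1 G2=(1+1>=2)=1 G3=G1&G4=1&0=0 G4=1(const) -> 01101
Step 2: G0=NOT G3=NOT 0=1 G1=G0&G3=0&0=0 G2=(1+0>=2)=0 G3=G1&G4=1&1=1 G4=1(const) -> 10011
Step 3: G0=NOT G3=NOT 1=0 G1=G0&G3=1&1=1 G2=(0+1>=2)=0 G3=G1&G4=0&1=0 G4=1(const) -> 01001
Step 4: G0=NOT G3=NOT 0=1 G1=G0&G3=0&0=0 G2=(1+0>=2)=0 G3=G1&G4=1&1=1 G4=1(const) -> 10011
Cycle of length 2 starting at step 2 -> no fixed point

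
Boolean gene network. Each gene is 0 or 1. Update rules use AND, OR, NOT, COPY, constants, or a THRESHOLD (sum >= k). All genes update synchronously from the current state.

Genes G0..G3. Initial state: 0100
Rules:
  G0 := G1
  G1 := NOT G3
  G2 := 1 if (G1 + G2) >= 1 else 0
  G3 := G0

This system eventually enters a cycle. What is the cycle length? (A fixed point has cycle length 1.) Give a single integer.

Step 0: 0100
Step 1: G0=G1=1 G1=NOT G3=NOT 0=1 G2=(1+0>=1)=1 G3=G0=0 -> 1110
Step 2: G0=G1=1 G1=NOT G3=NOT 0=1 G2=(1+1>=1)=1 G3=G0=1 -> 1111
Step 3: G0=G1=1 G1=NOT G3=NOT 1=0 G2=(1+1>=1)=1 G3=G0=1 -> 1011
Step 4: G0=G1=0 G1=NOT G3=NOT 1=0 G2=(0+1>=1)=1 G3=G0=1 -> 0011
Step 5: G0=G1=0 G1=NOT G3=NOT 1=0 G2=(0+1>=1)=1 G3=G0=0 -> 0010
Step 6: G0=G1=0 G1=NOT G3=NOT 0=1 G2=(0+1>=1)=1 G3=G0=0 -> 0110
Step 7: G0=G1=1 G1=NOT G3=NOT 0=1 G2=(1+1>=1)=1 G3=G0=0 -> 1110
State from step 7 equals state from step 1 -> cycle length 6

Answer: 6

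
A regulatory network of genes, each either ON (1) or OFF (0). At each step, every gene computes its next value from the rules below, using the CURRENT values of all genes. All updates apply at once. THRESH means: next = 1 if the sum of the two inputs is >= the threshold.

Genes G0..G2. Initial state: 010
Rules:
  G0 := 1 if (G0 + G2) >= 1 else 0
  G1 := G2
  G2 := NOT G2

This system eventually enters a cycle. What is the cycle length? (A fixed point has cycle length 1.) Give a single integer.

Answer: 2

Derivation:
Step 0: 010
Step 1: G0=(0+0>=1)=0 G1=G2=0 G2=NOT G2=NOT 0=1 -> 001
Step 2: G0=(0+1>=1)=1 G1=G2=1 G2=NOT G2=NOT 1=0 -> 110
Step 3: G0=(1+0>=1)=1 G1=G2=0 G2=NOT G2=NOT 0=1 -> 101
Step 4: G0=(1+1>=1)=1 G1=G2=1 G2=NOT G2=NOT 1=0 -> 110
State from step 4 equals state from step 2 -> cycle length 2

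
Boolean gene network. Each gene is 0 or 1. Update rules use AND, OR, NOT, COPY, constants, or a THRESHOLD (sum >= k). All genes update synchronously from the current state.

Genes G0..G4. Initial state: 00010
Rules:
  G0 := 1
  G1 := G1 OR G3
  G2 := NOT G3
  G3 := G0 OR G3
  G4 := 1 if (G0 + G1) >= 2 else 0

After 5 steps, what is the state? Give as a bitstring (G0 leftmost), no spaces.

Step 1: G0=1(const) G1=G1|G3=0|1=1 G2=NOT G3=NOT 1=0 G3=G0|G3=0|1=1 G4=(0+0>=2)=0 -> 11010
Step 2: G0=1(const) G1=G1|G3=1|1=1 G2=NOT G3=NOT 1=0 G3=G0|G3=1|1=1 G4=(1+1>=2)=1 -> 11011
Step 3: G0=1(const) G1=G1|G3=1|1=1 G2=NOT G3=NOT 1=0 G3=G0|G3=1|1=1 G4=(1+1>=2)=1 -> 11011
Step 4: G0=1(const) G1=G1|G3=1|1=1 G2=NOT G3=NOT 1=0 G3=G0|G3=1|1=1 G4=(1+1>=2)=1 -> 11011
Step 5: G0=1(const) G1=G1|G3=1|1=1 G2=NOT G3=NOT 1=0 G3=G0|G3=1|1=1 G4=(1+1>=2)=1 -> 11011

11011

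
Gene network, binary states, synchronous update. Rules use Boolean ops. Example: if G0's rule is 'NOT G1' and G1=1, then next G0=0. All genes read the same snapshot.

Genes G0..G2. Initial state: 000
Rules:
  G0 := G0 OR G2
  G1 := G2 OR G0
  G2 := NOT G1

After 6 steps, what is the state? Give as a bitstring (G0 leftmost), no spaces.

Step 1: G0=G0|G2=0|0=0 G1=G2|G0=0|0=0 G2=NOT G1=NOT 0=1 -> 001
Step 2: G0=G0|G2=0|1=1 G1=G2|G0=1|0=1 G2=NOT G1=NOT 0=1 -> 111
Step 3: G0=G0|G2=1|1=1 G1=G2|G0=1|1=1 G2=NOT G1=NOT 1=0 -> 110
Step 4: G0=G0|G2=1|0=1 G1=G2|G0=0|1=1 G2=NOT G1=NOT 1=0 -> 110
Step 5: G0=G0|G2=1|0=1 G1=G2|G0=0|1=1 G2=NOT G1=NOT 1=0 -> 110
Step 6: G0=G0|G2=1|0=1 G1=G2|G0=0|1=1 G2=NOT G1=NOT 1=0 -> 110

110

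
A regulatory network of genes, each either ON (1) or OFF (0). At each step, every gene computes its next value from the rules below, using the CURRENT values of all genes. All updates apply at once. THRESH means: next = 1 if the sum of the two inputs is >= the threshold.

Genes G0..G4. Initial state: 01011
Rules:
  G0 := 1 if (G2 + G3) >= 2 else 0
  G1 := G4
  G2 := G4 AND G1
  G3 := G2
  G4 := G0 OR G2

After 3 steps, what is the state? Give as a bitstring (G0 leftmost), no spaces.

Step 1: G0=(0+1>=2)=0 G1=G4=1 G2=G4&G1=1&1=1 G3=G2=0 G4=G0|G2=0|0=0 -> 01100
Step 2: G0=(1+0>=2)=0 G1=G4=0 G2=G4&G1=0&1=0 G3=G2=1 G4=G0|G2=0|1=1 -> 00011
Step 3: G0=(0+1>=2)=0 G1=G4=1 G2=G4&G1=1&0=0 G3=G2=0 G4=G0|G2=0|0=0 -> 01000

01000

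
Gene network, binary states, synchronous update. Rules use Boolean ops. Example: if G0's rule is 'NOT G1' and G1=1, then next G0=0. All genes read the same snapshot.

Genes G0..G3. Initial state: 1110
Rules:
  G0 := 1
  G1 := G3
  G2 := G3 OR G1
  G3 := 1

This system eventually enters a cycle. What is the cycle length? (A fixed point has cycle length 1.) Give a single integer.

Step 0: 1110
Step 1: G0=1(const) G1=G3=0 G2=G3|G1=0|1=1 G3=1(const) -> 1011
Step 2: G0=1(const) G1=G3=1 G2=G3|G1=1|0=1 G3=1(const) -> 1111
Step 3: G0=1(const) G1=G3=1 G2=G3|G1=1|1=1 G3=1(const) -> 1111
State from step 3 equals state from step 2 -> cycle length 1

Answer: 1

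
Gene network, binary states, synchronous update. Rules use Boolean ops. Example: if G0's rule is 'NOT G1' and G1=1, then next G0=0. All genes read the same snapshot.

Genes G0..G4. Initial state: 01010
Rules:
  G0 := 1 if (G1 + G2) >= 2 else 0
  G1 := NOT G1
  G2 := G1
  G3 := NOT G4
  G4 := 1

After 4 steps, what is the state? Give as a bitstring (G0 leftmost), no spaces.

Step 1: G0=(1+0>=2)=0 G1=NOT G1=NOT 1=0 G2=G1=1 G3=NOT G4=NOT 0=1 G4=1(const) -> 00111
Step 2: G0=(0+1>=2)=0 G1=NOT G1=NOT 0=1 G2=G1=0 G3=NOT G4=NOT 1=0 G4=1(const) -> 01001
Step 3: G0=(1+0>=2)=0 G1=NOT G1=NOT 1=0 G2=G1=1 G3=NOT G4=NOT 1=0 G4=1(const) -> 00101
Step 4: G0=(0+1>=2)=0 G1=NOT G1=NOT 0=1 G2=G1=0 G3=NOT G4=NOT 1=0 G4=1(const) -> 01001

01001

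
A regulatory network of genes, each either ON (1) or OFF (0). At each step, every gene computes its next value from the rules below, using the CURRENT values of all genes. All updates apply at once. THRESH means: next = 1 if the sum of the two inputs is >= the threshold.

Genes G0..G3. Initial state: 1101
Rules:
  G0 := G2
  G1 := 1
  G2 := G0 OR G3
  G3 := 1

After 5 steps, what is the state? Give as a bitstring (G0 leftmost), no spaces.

Step 1: G0=G2=0 G1=1(const) G2=G0|G3=1|1=1 G3=1(const) -> 0111
Step 2: G0=G2=1 G1=1(const) G2=G0|G3=0|1=1 G3=1(const) -> 1111
Step 3: G0=G2=1 G1=1(const) G2=G0|G3=1|1=1 G3=1(const) -> 1111
Step 4: G0=G2=1 G1=1(const) G2=G0|G3=1|1=1 G3=1(const) -> 1111
Step 5: G0=G2=1 G1=1(const) G2=G0|G3=1|1=1 G3=1(const) -> 1111

1111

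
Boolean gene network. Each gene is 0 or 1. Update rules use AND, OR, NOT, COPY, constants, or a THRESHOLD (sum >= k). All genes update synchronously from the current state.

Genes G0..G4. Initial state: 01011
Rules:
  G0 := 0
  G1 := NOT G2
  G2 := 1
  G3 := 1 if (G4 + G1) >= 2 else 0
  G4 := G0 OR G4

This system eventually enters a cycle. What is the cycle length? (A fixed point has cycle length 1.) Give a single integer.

Step 0: 01011
Step 1: G0=0(const) G1=NOT G2=NOT 0=1 G2=1(const) G3=(1+1>=2)=1 G4=G0|G4=0|1=1 -> 01111
Step 2: G0=0(const) G1=NOT G2=NOT 1=0 G2=1(const) G3=(1+1>=2)=1 G4=G0|G4=0|1=1 -> 00111
Step 3: G0=0(const) G1=NOT G2=NOT 1=0 G2=1(const) G3=(1+0>=2)=0 G4=G0|G4=0|1=1 -> 00101
Step 4: G0=0(const) G1=NOT G2=NOT 1=0 G2=1(const) G3=(1+0>=2)=0 G4=G0|G4=0|1=1 -> 00101
State from step 4 equals state from step 3 -> cycle length 1

Answer: 1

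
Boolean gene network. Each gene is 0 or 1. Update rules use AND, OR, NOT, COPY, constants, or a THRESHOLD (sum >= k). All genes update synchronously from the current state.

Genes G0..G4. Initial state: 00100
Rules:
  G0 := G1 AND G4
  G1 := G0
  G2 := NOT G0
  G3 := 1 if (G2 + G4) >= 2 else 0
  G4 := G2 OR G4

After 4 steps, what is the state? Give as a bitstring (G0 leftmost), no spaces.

Step 1: G0=G1&G4=0&0=0 G1=G0=0 G2=NOT G0=NOT 0=1 G3=(1+0>=2)=0 G4=G2|G4=1|0=1 -> 00101
Step 2: G0=G1&G4=0&1=0 G1=G0=0 G2=NOT G0=NOT 0=1 G3=(1+1>=2)=1 G4=G2|G4=1|1=1 -> 00111
Step 3: G0=G1&G4=0&1=0 G1=G0=0 G2=NOT G0=NOT 0=1 G3=(1+1>=2)=1 G4=G2|G4=1|1=1 -> 00111
Step 4: G0=G1&G4=0&1=0 G1=G0=0 G2=NOT G0=NOT 0=1 G3=(1+1>=2)=1 G4=G2|G4=1|1=1 -> 00111

00111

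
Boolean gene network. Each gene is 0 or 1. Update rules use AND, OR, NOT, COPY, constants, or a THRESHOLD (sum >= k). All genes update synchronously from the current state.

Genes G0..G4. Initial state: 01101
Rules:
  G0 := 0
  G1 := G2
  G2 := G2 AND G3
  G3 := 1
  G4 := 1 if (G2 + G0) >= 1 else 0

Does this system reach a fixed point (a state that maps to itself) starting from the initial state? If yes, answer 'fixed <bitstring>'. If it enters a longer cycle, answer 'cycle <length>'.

Step 0: 01101
Step 1: G0=0(const) G1=G2=1 G2=G2&G3=1&0=0 G3=1(const) G4=(1+0>=1)=1 -> 01011
Step 2: G0=0(const) G1=G2=0 G2=G2&G3=0&1=0 G3=1(const) G4=(0+0>=1)=0 -> 00010
Step 3: G0=0(const) G1=G2=0 G2=G2&G3=0&1=0 G3=1(const) G4=(0+0>=1)=0 -> 00010
Fixed point reached at step 2: 00010

Answer: fixed 00010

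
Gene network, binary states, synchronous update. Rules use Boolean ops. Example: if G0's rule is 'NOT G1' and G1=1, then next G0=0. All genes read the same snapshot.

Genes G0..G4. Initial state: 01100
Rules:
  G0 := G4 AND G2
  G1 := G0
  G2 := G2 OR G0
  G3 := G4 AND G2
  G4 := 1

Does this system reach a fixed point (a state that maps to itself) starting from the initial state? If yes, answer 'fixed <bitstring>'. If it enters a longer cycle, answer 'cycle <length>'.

Step 0: 01100
Step 1: G0=G4&G2=0&1=0 G1=G0=0 G2=G2|G0=1|0=1 G3=G4&G2=0&1=0 G4=1(const) -> 00101
Step 2: G0=G4&G2=1&1=1 G1=G0=0 G2=G2|G0=1|0=1 G3=G4&G2=1&1=1 G4=1(const) -> 10111
Step 3: G0=G4&G2=1&1=1 G1=G0=1 G2=G2|G0=1|1=1 G3=G4&G2=1&1=1 G4=1(const) -> 11111
Step 4: G0=G4&G2=1&1=1 G1=G0=1 G2=G2|G0=1|1=1 G3=G4&G2=1&1=1 G4=1(const) -> 11111
Fixed point reached at step 3: 11111

Answer: fixed 11111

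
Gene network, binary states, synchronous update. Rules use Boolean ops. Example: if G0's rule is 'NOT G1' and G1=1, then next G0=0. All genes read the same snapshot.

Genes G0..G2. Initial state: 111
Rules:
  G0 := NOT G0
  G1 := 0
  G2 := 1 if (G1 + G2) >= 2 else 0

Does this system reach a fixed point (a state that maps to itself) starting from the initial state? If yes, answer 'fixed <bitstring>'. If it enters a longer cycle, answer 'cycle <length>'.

Answer: cycle 2

Derivation:
Step 0: 111
Step 1: G0=NOT G0=NOT 1=0 G1=0(const) G2=(1+1>=2)=1 -> 001
Step 2: G0=NOT G0=NOT 0=1 G1=0(const) G2=(0+1>=2)=0 -> 100
Step 3: G0=NOT G0=NOT 1=0 G1=0(const) G2=(0+0>=2)=0 -> 000
Step 4: G0=NOT G0=NOT 0=1 G1=0(const) G2=(0+0>=2)=0 -> 100
Cycle of length 2 starting at step 2 -> no fixed point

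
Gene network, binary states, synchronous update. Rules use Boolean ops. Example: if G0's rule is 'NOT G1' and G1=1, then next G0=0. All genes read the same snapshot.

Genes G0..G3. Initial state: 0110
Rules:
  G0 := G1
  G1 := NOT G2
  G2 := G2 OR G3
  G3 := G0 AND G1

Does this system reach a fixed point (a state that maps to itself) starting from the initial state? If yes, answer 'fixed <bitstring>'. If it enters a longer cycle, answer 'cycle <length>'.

Step 0: 0110
Step 1: G0=G1=1 G1=NOT G2=NOT 1=0 G2=G2|G3=1|0=1 G3=G0&G1=0&1=0 -> 1010
Step 2: G0=G1=0 G1=NOT G2=NOT 1=0 G2=G2|G3=1|0=1 G3=G0&G1=1&0=0 -> 0010
Step 3: G0=G1=0 G1=NOT G2=NOT 1=0 G2=G2|G3=1|0=1 G3=G0&G1=0&0=0 -> 0010
Fixed point reached at step 2: 0010

Answer: fixed 0010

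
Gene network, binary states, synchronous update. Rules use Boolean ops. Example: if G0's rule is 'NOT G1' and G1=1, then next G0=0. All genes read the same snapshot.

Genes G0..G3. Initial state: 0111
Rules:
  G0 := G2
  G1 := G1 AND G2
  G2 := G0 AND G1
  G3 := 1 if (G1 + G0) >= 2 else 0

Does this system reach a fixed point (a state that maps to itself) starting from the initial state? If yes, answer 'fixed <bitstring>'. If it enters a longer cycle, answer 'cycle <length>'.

Answer: fixed 0000

Derivation:
Step 0: 0111
Step 1: G0=G2=1 G1=G1&G2=1&1=1 G2=G0&G1=0&1=0 G3=(1+0>=2)=0 -> 1100
Step 2: G0=G2=0 G1=G1&G2=1&0=0 G2=G0&G1=1&1=1 G3=(1+1>=2)=1 -> 0011
Step 3: G0=G2=1 G1=G1&G2=0&1=0 G2=G0&G1=0&0=0 G3=(0+0>=2)=0 -> 1000
Step 4: G0=G2=0 G1=G1&G2=0&0=0 G2=G0&G1=1&0=0 G3=(0+1>=2)=0 -> 0000
Step 5: G0=G2=0 G1=G1&G2=0&0=0 G2=G0&G1=0&0=0 G3=(0+0>=2)=0 -> 0000
Fixed point reached at step 4: 0000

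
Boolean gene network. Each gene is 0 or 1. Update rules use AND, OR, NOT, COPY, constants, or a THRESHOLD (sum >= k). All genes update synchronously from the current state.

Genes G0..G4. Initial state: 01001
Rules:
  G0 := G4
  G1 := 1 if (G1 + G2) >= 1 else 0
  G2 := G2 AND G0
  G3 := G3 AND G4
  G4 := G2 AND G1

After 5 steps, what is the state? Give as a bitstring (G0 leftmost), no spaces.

Step 1: G0=G4=1 G1=(1+0>=1)=1 G2=G2&G0=0&0=0 G3=G3&G4=0&1=0 G4=G2&G1=0&1=0 -> 11000
Step 2: G0=G4=0 G1=(1+0>=1)=1 G2=G2&G0=0&1=0 G3=G3&G4=0&0=0 G4=G2&G1=0&1=0 -> 01000
Step 3: G0=G4=0 G1=(1+0>=1)=1 G2=G2&G0=0&0=0 G3=G3&G4=0&0=0 G4=G2&G1=0&1=0 -> 01000
Step 4: G0=G4=0 G1=(1+0>=1)=1 G2=G2&G0=0&0=0 G3=G3&G4=0&0=0 G4=G2&G1=0&1=0 -> 01000
Step 5: G0=G4=0 G1=(1+0>=1)=1 G2=G2&G0=0&0=0 G3=G3&G4=0&0=0 G4=G2&G1=0&1=0 -> 01000

01000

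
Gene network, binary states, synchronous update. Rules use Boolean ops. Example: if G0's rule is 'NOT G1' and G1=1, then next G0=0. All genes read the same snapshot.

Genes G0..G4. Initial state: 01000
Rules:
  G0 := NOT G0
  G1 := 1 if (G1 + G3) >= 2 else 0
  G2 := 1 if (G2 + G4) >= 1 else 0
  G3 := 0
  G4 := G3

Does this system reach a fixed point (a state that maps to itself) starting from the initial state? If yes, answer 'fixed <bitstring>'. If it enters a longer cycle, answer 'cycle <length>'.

Step 0: 01000
Step 1: G0=NOT G0=NOT 0=1 G1=(1+0>=2)=0 G2=(0+0>=1)=0 G3=0(const) G4=G3=0 -> 10000
Step 2: G0=NOT G0=NOT 1=0 G1=(0+0>=2)=0 G2=(0+0>=1)=0 G3=0(const) G4=G3=0 -> 00000
Step 3: G0=NOT G0=NOT 0=1 G1=(0+0>=2)=0 G2=(0+0>=1)=0 G3=0(const) G4=G3=0 -> 10000
Cycle of length 2 starting at step 1 -> no fixed point

Answer: cycle 2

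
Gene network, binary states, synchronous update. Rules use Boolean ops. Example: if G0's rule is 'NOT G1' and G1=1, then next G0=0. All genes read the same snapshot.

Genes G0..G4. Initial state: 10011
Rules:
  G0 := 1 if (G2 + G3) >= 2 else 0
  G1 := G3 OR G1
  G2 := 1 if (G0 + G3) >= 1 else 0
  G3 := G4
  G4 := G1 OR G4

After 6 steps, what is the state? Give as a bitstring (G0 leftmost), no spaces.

Step 1: G0=(0+1>=2)=0 G1=G3|G1=1|0=1 G2=(1+1>=1)=1 G3=G4=1 G4=G1|G4=0|1=1 -> 01111
Step 2: G0=(1+1>=2)=1 G1=G3|G1=1|1=1 G2=(0+1>=1)=1 G3=G4=1 G4=G1|G4=1|1=1 -> 11111
Step 3: G0=(1+1>=2)=1 G1=G3|G1=1|1=1 G2=(1+1>=1)=1 G3=G4=1 G4=G1|G4=1|1=1 -> 11111
Step 4: G0=(1+1>=2)=1 G1=G3|G1=1|1=1 G2=(1+1>=1)=1 G3=G4=1 G4=G1|G4=1|1=1 -> 11111
Step 5: G0=(1+1>=2)=1 G1=G3|G1=1|1=1 G2=(1+1>=1)=1 G3=G4=1 G4=G1|G4=1|1=1 -> 11111
Step 6: G0=(1+1>=2)=1 G1=G3|G1=1|1=1 G2=(1+1>=1)=1 G3=G4=1 G4=G1|G4=1|1=1 -> 11111

11111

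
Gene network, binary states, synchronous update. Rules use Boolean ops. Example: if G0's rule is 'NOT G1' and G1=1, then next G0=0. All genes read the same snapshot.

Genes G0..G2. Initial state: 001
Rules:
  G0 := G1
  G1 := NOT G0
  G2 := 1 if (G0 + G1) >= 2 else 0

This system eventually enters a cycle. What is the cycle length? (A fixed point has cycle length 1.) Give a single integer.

Answer: 4

Derivation:
Step 0: 001
Step 1: G0=G1=0 G1=NOT G0=NOT 0=1 G2=(0+0>=2)=0 -> 010
Step 2: G0=G1=1 G1=NOT G0=NOT 0=1 G2=(0+1>=2)=0 -> 110
Step 3: G0=G1=1 G1=NOT G0=NOT 1=0 G2=(1+1>=2)=1 -> 101
Step 4: G0=G1=0 G1=NOT G0=NOT 1=0 G2=(1+0>=2)=0 -> 000
Step 5: G0=G1=0 G1=NOT G0=NOT 0=1 G2=(0+0>=2)=0 -> 010
State from step 5 equals state from step 1 -> cycle length 4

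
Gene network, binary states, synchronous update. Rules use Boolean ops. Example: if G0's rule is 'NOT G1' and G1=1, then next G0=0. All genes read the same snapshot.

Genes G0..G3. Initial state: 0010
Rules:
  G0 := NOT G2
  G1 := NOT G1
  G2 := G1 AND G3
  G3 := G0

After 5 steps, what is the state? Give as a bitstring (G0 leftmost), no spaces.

Step 1: G0=NOT G2=NOT 1=0 G1=NOT G1=NOT 0=1 G2=G1&G3=0&0=0 G3=G0=0 -> 0100
Step 2: G0=NOT G2=NOT 0=1 G1=NOT G1=NOT 1=0 G2=G1&G3=1&0=0 G3=G0=0 -> 1000
Step 3: G0=NOT G2=NOT 0=1 G1=NOT G1=NOT 0=1 G2=G1&G3=0&0=0 G3=G0=1 -> 1101
Step 4: G0=NOT G2=NOT 0=1 G1=NOT G1=NOT 1=0 G2=G1&G3=1&1=1 G3=G0=1 -> 1011
Step 5: G0=NOT G2=NOT 1=0 G1=NOT G1=NOT 0=1 G2=G1&G3=0&1=0 G3=G0=1 -> 0101

0101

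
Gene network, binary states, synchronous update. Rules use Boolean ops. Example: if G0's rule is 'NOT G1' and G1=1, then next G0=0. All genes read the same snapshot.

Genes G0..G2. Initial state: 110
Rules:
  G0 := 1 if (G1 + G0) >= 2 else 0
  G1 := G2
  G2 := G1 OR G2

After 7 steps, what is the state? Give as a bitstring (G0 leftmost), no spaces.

Step 1: G0=(1+1>=2)=1 G1=G2=0 G2=G1|G2=1|0=1 -> 101
Step 2: G0=(0+1>=2)=0 G1=G2=1 G2=G1|G2=0|1=1 -> 011
Step 3: G0=(1+0>=2)=0 G1=G2=1 G2=G1|G2=1|1=1 -> 011
Step 4: G0=(1+0>=2)=0 G1=G2=1 G2=G1|G2=1|1=1 -> 011
Step 5: G0=(1+0>=2)=0 G1=G2=1 G2=G1|G2=1|1=1 -> 011
Step 6: G0=(1+0>=2)=0 G1=G2=1 G2=G1|G2=1|1=1 -> 011
Step 7: G0=(1+0>=2)=0 G1=G2=1 G2=G1|G2=1|1=1 -> 011

011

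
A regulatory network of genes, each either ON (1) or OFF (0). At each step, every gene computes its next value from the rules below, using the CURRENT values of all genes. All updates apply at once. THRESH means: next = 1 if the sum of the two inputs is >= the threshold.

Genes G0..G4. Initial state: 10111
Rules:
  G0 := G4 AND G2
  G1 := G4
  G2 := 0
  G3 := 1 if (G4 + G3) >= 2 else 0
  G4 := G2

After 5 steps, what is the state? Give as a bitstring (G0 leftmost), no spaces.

Step 1: G0=G4&G2=1&1=1 G1=G4=1 G2=0(const) G3=(1+1>=2)=1 G4=G2=1 -> 11011
Step 2: G0=G4&G2=1&0=0 G1=G4=1 G2=0(const) G3=(1+1>=2)=1 G4=G2=0 -> 01010
Step 3: G0=G4&G2=0&0=0 G1=G4=0 G2=0(const) G3=(0+1>=2)=0 G4=G2=0 -> 00000
Step 4: G0=G4&G2=0&0=0 G1=G4=0 G2=0(const) G3=(0+0>=2)=0 G4=G2=0 -> 00000
Step 5: G0=G4&G2=0&0=0 G1=G4=0 G2=0(const) G3=(0+0>=2)=0 G4=G2=0 -> 00000

00000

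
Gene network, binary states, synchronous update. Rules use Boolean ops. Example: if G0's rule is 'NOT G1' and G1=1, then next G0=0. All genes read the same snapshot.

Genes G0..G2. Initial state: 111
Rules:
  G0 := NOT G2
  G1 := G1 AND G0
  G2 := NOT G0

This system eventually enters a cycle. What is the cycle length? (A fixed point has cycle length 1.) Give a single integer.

Answer: 2

Derivation:
Step 0: 111
Step 1: G0=NOT G2=NOT 1=0 G1=G1&G0=1&1=1 G2=NOT G0=NOT 1=0 -> 010
Step 2: G0=NOT G2=NOT 0=1 G1=G1&G0=1&0=0 G2=NOT G0=NOT 0=1 -> 101
Step 3: G0=NOT G2=NOT 1=0 G1=G1&G0=0&1=0 G2=NOT G0=NOT 1=0 -> 000
Step 4: G0=NOT G2=NOT 0=1 G1=G1&G0=0&0=0 G2=NOT G0=NOT 0=1 -> 101
State from step 4 equals state from step 2 -> cycle length 2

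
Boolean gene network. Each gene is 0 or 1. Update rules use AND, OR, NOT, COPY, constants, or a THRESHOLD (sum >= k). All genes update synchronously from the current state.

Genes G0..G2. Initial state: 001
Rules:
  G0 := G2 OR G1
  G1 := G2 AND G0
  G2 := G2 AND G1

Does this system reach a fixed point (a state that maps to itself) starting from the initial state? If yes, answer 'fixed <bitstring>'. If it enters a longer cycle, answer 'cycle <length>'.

Step 0: 001
Step 1: G0=G2|G1=1|0=1 G1=G2&G0=1&0=0 G2=G2&G1=1&0=0 -> 100
Step 2: G0=G2|G1=0|0=0 G1=G2&G0=0&1=0 G2=G2&G1=0&0=0 -> 000
Step 3: G0=G2|G1=0|0=0 G1=G2&G0=0&0=0 G2=G2&G1=0&0=0 -> 000
Fixed point reached at step 2: 000

Answer: fixed 000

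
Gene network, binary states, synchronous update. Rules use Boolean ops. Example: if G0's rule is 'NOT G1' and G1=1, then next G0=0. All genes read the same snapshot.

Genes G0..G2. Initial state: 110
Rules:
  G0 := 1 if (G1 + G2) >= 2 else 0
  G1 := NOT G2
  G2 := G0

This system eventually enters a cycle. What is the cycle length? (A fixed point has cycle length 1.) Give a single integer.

Answer: 2

Derivation:
Step 0: 110
Step 1: G0=(1+0>=2)=0 G1=NOT G2=NOT 0=1 G2=G0=1 -> 011
Step 2: G0=(1+1>=2)=1 G1=NOT G2=NOT 1=0 G2=G0=0 -> 100
Step 3: G0=(0+0>=2)=0 G1=NOT G2=NOT 0=1 G2=G0=1 -> 011
State from step 3 equals state from step 1 -> cycle length 2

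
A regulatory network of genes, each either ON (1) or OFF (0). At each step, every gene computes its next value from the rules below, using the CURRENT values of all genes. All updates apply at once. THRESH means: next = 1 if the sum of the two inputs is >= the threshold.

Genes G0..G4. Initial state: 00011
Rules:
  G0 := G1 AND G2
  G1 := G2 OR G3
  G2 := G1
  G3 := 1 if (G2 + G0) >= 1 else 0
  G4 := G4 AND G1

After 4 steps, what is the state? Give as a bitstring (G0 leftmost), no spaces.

Step 1: G0=G1&G2=0&0=0 G1=G2|G3=0|1=1 G2=G1=0 G3=(0+0>=1)=0 G4=G4&G1=1&0=0 -> 01000
Step 2: G0=G1&G2=1&0=0 G1=G2|G3=0|0=0 G2=G1=1 G3=(0+0>=1)=0 G4=G4&G1=0&1=0 -> 00100
Step 3: G0=G1&G2=0&1=0 G1=G2|G3=1|0=1 G2=G1=0 G3=(1+0>=1)=1 G4=G4&G1=0&0=0 -> 01010
Step 4: G0=G1&G2=1&0=0 G1=G2|G3=0|1=1 G2=G1=1 G3=(0+0>=1)=0 G4=G4&G1=0&1=0 -> 01100

01100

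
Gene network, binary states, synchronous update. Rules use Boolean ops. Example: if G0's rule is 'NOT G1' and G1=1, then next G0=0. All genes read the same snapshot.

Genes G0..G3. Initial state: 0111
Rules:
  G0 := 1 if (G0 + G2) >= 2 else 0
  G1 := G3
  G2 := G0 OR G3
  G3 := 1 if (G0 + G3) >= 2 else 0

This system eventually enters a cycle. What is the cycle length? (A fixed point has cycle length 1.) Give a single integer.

Answer: 1

Derivation:
Step 0: 0111
Step 1: G0=(0+1>=2)=0 G1=G3=1 G2=G0|G3=0|1=1 G3=(0+1>=2)=0 -> 0110
Step 2: G0=(0+1>=2)=0 G1=G3=0 G2=G0|G3=0|0=0 G3=(0+0>=2)=0 -> 0000
Step 3: G0=(0+0>=2)=0 G1=G3=0 G2=G0|G3=0|0=0 G3=(0+0>=2)=0 -> 0000
State from step 3 equals state from step 2 -> cycle length 1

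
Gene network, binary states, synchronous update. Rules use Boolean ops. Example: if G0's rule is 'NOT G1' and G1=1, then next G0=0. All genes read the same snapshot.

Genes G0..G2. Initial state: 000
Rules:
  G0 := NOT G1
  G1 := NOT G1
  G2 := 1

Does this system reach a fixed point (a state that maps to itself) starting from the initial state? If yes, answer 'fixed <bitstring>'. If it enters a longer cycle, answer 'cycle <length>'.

Step 0: 000
Step 1: G0=NOT G1=NOT 0=1 G1=NOT G1=NOT 0=1 G2=1(const) -> 111
Step 2: G0=NOT G1=NOT 1=0 G1=NOT G1=NOT 1=0 G2=1(const) -> 001
Step 3: G0=NOT G1=NOT 0=1 G1=NOT G1=NOT 0=1 G2=1(const) -> 111
Cycle of length 2 starting at step 1 -> no fixed point

Answer: cycle 2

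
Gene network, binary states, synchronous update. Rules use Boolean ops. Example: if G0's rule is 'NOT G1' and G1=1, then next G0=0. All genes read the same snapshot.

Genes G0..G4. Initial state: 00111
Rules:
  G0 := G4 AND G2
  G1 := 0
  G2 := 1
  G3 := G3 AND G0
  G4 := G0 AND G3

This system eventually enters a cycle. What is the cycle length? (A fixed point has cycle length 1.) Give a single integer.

Answer: 1

Derivation:
Step 0: 00111
Step 1: G0=G4&G2=1&1=1 G1=0(const) G2=1(const) G3=G3&G0=1&0=0 G4=G0&G3=0&1=0 -> 10100
Step 2: G0=G4&G2=0&1=0 G1=0(const) G2=1(const) G3=G3&G0=0&1=0 G4=G0&G3=1&0=0 -> 00100
Step 3: G0=G4&G2=0&1=0 G1=0(const) G2=1(const) G3=G3&G0=0&0=0 G4=G0&G3=0&0=0 -> 00100
State from step 3 equals state from step 2 -> cycle length 1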